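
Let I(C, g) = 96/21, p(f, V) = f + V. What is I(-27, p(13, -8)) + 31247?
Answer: 218761/7 ≈ 31252.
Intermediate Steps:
p(f, V) = V + f
I(C, g) = 32/7 (I(C, g) = 96*(1/21) = 32/7)
I(-27, p(13, -8)) + 31247 = 32/7 + 31247 = 218761/7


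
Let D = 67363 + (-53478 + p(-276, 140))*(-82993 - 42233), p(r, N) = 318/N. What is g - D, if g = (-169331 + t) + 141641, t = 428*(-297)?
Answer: -234387081428/35 ≈ -6.6968e+9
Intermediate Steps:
t = -127116
D = 234381663218/35 (D = 67363 + (-53478 + 318/140)*(-82993 - 42233) = 67363 + (-53478 + 318*(1/140))*(-125226) = 67363 + (-53478 + 159/70)*(-125226) = 67363 - 3743301/70*(-125226) = 67363 + 234379305513/35 = 234381663218/35 ≈ 6.6966e+9)
g = -154806 (g = (-169331 - 127116) + 141641 = -296447 + 141641 = -154806)
g - D = -154806 - 1*234381663218/35 = -154806 - 234381663218/35 = -234387081428/35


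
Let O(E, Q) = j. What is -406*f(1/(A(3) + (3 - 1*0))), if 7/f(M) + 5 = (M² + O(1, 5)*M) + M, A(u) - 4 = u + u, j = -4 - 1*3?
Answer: 240149/461 ≈ 520.93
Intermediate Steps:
j = -7 (j = -4 - 3 = -7)
O(E, Q) = -7
A(u) = 4 + 2*u (A(u) = 4 + (u + u) = 4 + 2*u)
f(M) = 7/(-5 + M² - 6*M) (f(M) = 7/(-5 + ((M² - 7*M) + M)) = 7/(-5 + (M² - 6*M)) = 7/(-5 + M² - 6*M))
-406*f(1/(A(3) + (3 - 1*0))) = -2842/(-5 + (1/((4 + 2*3) + (3 - 1*0)))² - 6/((4 + 2*3) + (3 - 1*0))) = -2842/(-5 + (1/((4 + 6) + (3 + 0)))² - 6/((4 + 6) + (3 + 0))) = -2842/(-5 + (1/(10 + 3))² - 6/(10 + 3)) = -2842/(-5 + (1/13)² - 6/13) = -2842/(-5 + (1/13)² - 6*1/13) = -2842/(-5 + 1/169 - 6/13) = -2842/(-922/169) = -2842*(-169)/922 = -406*(-1183/922) = 240149/461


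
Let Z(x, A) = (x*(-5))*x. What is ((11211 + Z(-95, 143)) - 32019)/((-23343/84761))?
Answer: 5588547013/23343 ≈ 2.3941e+5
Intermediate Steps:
Z(x, A) = -5*x² (Z(x, A) = (-5*x)*x = -5*x²)
((11211 + Z(-95, 143)) - 32019)/((-23343/84761)) = ((11211 - 5*(-95)²) - 32019)/((-23343/84761)) = ((11211 - 5*9025) - 32019)/((-23343*1/84761)) = ((11211 - 45125) - 32019)/(-23343/84761) = (-33914 - 32019)*(-84761/23343) = -65933*(-84761/23343) = 5588547013/23343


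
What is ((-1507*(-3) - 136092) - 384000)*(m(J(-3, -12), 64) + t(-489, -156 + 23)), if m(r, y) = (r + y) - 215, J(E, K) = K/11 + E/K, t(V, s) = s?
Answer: 6461651343/44 ≈ 1.4686e+8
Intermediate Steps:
J(E, K) = K/11 + E/K (J(E, K) = K*(1/11) + E/K = K/11 + E/K)
m(r, y) = -215 + r + y
((-1507*(-3) - 136092) - 384000)*(m(J(-3, -12), 64) + t(-489, -156 + 23)) = ((-1507*(-3) - 136092) - 384000)*((-215 + ((1/11)*(-12) - 3/(-12)) + 64) + (-156 + 23)) = ((4521 - 136092) - 384000)*((-215 + (-12/11 - 3*(-1/12)) + 64) - 133) = (-131571 - 384000)*((-215 + (-12/11 + 1/4) + 64) - 133) = -515571*((-215 - 37/44 + 64) - 133) = -515571*(-6681/44 - 133) = -515571*(-12533/44) = 6461651343/44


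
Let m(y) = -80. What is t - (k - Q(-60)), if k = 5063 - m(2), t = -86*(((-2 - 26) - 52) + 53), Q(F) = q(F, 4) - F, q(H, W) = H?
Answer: -2821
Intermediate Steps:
Q(F) = 0 (Q(F) = F - F = 0)
t = 2322 (t = -86*((-28 - 52) + 53) = -86*(-80 + 53) = -86*(-27) = 2322)
k = 5143 (k = 5063 - 1*(-80) = 5063 + 80 = 5143)
t - (k - Q(-60)) = 2322 - (5143 - 1*0) = 2322 - (5143 + 0) = 2322 - 1*5143 = 2322 - 5143 = -2821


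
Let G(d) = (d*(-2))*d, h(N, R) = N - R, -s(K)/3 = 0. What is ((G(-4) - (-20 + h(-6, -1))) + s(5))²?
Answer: 49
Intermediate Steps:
s(K) = 0 (s(K) = -3*0 = 0)
G(d) = -2*d² (G(d) = (-2*d)*d = -2*d²)
((G(-4) - (-20 + h(-6, -1))) + s(5))² = ((-2*(-4)² - (-20 + (-6 - 1*(-1)))) + 0)² = ((-2*16 - (-20 + (-6 + 1))) + 0)² = ((-32 - (-20 - 5)) + 0)² = ((-32 - 1*(-25)) + 0)² = ((-32 + 25) + 0)² = (-7 + 0)² = (-7)² = 49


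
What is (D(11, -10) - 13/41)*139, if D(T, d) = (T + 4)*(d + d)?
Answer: -1711507/41 ≈ -41744.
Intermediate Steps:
D(T, d) = 2*d*(4 + T) (D(T, d) = (4 + T)*(2*d) = 2*d*(4 + T))
(D(11, -10) - 13/41)*139 = (2*(-10)*(4 + 11) - 13/41)*139 = (2*(-10)*15 - 13*1/41)*139 = (-300 - 13/41)*139 = -12313/41*139 = -1711507/41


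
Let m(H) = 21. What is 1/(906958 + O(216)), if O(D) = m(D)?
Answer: 1/906979 ≈ 1.1026e-6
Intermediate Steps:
O(D) = 21
1/(906958 + O(216)) = 1/(906958 + 21) = 1/906979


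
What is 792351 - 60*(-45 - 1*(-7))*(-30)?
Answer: 723951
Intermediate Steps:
792351 - 60*(-45 - 1*(-7))*(-30) = 792351 - 60*(-45 + 7)*(-30) = 792351 - 60*(-38)*(-30) = 792351 + 2280*(-30) = 792351 - 68400 = 723951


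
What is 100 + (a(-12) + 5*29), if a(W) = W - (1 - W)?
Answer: 220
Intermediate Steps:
a(W) = -1 + 2*W (a(W) = W + (-1 + W) = -1 + 2*W)
100 + (a(-12) + 5*29) = 100 + ((-1 + 2*(-12)) + 5*29) = 100 + ((-1 - 24) + 145) = 100 + (-25 + 145) = 100 + 120 = 220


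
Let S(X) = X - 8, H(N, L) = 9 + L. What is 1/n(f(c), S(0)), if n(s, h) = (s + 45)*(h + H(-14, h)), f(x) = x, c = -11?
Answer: -1/238 ≈ -0.0042017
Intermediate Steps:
S(X) = -8 + X
n(s, h) = (9 + 2*h)*(45 + s) (n(s, h) = (s + 45)*(h + (9 + h)) = (45 + s)*(9 + 2*h) = (9 + 2*h)*(45 + s))
1/n(f(c), S(0)) = 1/(405 + 90*(-8 + 0) + (-8 + 0)*(-11) - 11*(9 + (-8 + 0))) = 1/(405 + 90*(-8) - 8*(-11) - 11*(9 - 8)) = 1/(405 - 720 + 88 - 11*1) = 1/(405 - 720 + 88 - 11) = 1/(-238) = -1/238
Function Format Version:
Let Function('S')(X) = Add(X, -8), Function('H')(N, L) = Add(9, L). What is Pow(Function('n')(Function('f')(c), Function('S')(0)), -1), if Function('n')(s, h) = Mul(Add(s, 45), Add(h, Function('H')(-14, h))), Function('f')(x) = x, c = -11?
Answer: Rational(-1, 238) ≈ -0.0042017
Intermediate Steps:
Function('S')(X) = Add(-8, X)
Function('n')(s, h) = Mul(Add(9, Mul(2, h)), Add(45, s)) (Function('n')(s, h) = Mul(Add(s, 45), Add(h, Add(9, h))) = Mul(Add(45, s), Add(9, Mul(2, h))) = Mul(Add(9, Mul(2, h)), Add(45, s)))
Pow(Function('n')(Function('f')(c), Function('S')(0)), -1) = Pow(Add(405, Mul(90, Add(-8, 0)), Mul(Add(-8, 0), -11), Mul(-11, Add(9, Add(-8, 0)))), -1) = Pow(Add(405, Mul(90, -8), Mul(-8, -11), Mul(-11, Add(9, -8))), -1) = Pow(Add(405, -720, 88, Mul(-11, 1)), -1) = Pow(Add(405, -720, 88, -11), -1) = Pow(-238, -1) = Rational(-1, 238)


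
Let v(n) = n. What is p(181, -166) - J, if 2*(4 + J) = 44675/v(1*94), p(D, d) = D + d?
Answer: -41103/188 ≈ -218.63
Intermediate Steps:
J = 43923/188 (J = -4 + (44675/((1*94)))/2 = -4 + (44675/94)/2 = -4 + (44675*(1/94))/2 = -4 + (½)*(44675/94) = -4 + 44675/188 = 43923/188 ≈ 233.63)
p(181, -166) - J = (181 - 166) - 1*43923/188 = 15 - 43923/188 = -41103/188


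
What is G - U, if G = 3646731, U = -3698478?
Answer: 7345209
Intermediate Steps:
G - U = 3646731 - 1*(-3698478) = 3646731 + 3698478 = 7345209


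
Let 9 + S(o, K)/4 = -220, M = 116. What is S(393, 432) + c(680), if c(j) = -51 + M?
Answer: -851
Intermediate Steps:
S(o, K) = -916 (S(o, K) = -36 + 4*(-220) = -36 - 880 = -916)
c(j) = 65 (c(j) = -51 + 116 = 65)
S(393, 432) + c(680) = -916 + 65 = -851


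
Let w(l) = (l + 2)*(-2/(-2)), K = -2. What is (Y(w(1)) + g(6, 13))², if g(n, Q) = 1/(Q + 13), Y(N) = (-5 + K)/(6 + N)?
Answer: 29929/54756 ≈ 0.54659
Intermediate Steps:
w(l) = 2 + l (w(l) = (2 + l)*(-2*(-½)) = (2 + l)*1 = 2 + l)
Y(N) = -7/(6 + N) (Y(N) = (-5 - 2)/(6 + N) = -7/(6 + N))
g(n, Q) = 1/(13 + Q)
(Y(w(1)) + g(6, 13))² = (-7/(6 + (2 + 1)) + 1/(13 + 13))² = (-7/(6 + 3) + 1/26)² = (-7/9 + 1/26)² = (-173/234)² = 29929/54756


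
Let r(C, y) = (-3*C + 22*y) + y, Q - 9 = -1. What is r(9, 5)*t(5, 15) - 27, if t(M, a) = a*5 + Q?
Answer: 7277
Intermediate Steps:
Q = 8 (Q = 9 - 1 = 8)
r(C, y) = -3*C + 23*y
t(M, a) = 8 + 5*a (t(M, a) = a*5 + 8 = 5*a + 8 = 8 + 5*a)
r(9, 5)*t(5, 15) - 27 = (-3*9 + 23*5)*(8 + 5*15) - 27 = (-27 + 115)*(8 + 75) - 27 = 88*83 - 27 = 7304 - 27 = 7277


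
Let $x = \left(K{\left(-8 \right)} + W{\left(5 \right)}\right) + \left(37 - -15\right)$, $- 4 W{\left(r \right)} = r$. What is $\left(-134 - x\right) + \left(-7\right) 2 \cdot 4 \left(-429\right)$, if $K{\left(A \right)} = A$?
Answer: $\frac{95389}{4} \approx 23847.0$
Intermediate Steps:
$W{\left(r \right)} = - \frac{r}{4}$
$x = \frac{171}{4}$ ($x = \left(-8 - \frac{5}{4}\right) + \left(37 - -15\right) = \left(-8 - \frac{5}{4}\right) + \left(37 + 15\right) = - \frac{37}{4} + 52 = \frac{171}{4} \approx 42.75$)
$\left(-134 - x\right) + \left(-7\right) 2 \cdot 4 \left(-429\right) = \left(-134 - \frac{171}{4}\right) + \left(-7\right) 2 \cdot 4 \left(-429\right) = \left(-134 - \frac{171}{4}\right) + \left(-14\right) 4 \left(-429\right) = - \frac{707}{4} - -24024 = - \frac{707}{4} + 24024 = \frac{95389}{4}$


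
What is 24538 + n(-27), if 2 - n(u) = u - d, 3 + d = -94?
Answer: 24470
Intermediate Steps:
d = -97 (d = -3 - 94 = -97)
n(u) = -95 - u (n(u) = 2 - (u - 1*(-97)) = 2 - (u + 97) = 2 - (97 + u) = 2 + (-97 - u) = -95 - u)
24538 + n(-27) = 24538 + (-95 - 1*(-27)) = 24538 + (-95 + 27) = 24538 - 68 = 24470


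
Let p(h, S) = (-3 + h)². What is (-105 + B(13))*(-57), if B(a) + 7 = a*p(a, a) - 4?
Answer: -67488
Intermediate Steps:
B(a) = -11 + a*(-3 + a)² (B(a) = -7 + (a*(-3 + a)² - 4) = -7 + (-4 + a*(-3 + a)²) = -11 + a*(-3 + a)²)
(-105 + B(13))*(-57) = (-105 + (-11 + 13*(-3 + 13)²))*(-57) = (-105 + (-11 + 13*10²))*(-57) = (-105 + (-11 + 13*100))*(-57) = (-105 + (-11 + 1300))*(-57) = (-105 + 1289)*(-57) = 1184*(-57) = -67488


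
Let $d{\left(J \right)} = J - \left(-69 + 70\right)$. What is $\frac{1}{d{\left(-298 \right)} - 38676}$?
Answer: $- \frac{1}{38975} \approx -2.5657 \cdot 10^{-5}$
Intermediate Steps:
$d{\left(J \right)} = -1 + J$ ($d{\left(J \right)} = J - 1 = -1 + J$)
$\frac{1}{d{\left(-298 \right)} - 38676} = \frac{1}{\left(-1 - 298\right) - 38676} = \frac{1}{-299 - 38676} = \frac{1}{-38975} = - \frac{1}{38975}$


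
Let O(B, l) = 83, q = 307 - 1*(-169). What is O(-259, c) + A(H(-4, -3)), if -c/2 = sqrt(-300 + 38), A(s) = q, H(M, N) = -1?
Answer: 559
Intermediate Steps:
q = 476 (q = 307 + 169 = 476)
A(s) = 476
c = -2*I*sqrt(262) (c = -2*sqrt(-300 + 38) = -2*I*sqrt(262) ≈ -32.373*I)
O(-259, c) + A(H(-4, -3)) = 83 + 476 = 559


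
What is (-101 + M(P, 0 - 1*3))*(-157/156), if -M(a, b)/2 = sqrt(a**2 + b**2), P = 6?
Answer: 15857/156 + 157*sqrt(5)/26 ≈ 115.15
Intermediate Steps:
M(a, b) = -2*sqrt(a**2 + b**2)
(-101 + M(P, 0 - 1*3))*(-157/156) = (-101 - 2*sqrt(6**2 + (0 - 1*3)**2))*(-157/156) = (-101 - 2*sqrt(36 + (0 - 3)**2))*(-157*1/156) = (-101 - 2*sqrt(36 + (-3)**2))*(-157/156) = (-101 - 2*sqrt(36 + 9))*(-157/156) = (-101 - 6*sqrt(5))*(-157/156) = 15857/156 + 157*sqrt(5)/26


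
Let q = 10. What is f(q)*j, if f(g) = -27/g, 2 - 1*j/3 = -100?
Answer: -4131/5 ≈ -826.20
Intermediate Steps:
j = 306 (j = 6 - 3*(-100) = 6 + 300 = 306)
f(q)*j = -27/10*306 = -4131/5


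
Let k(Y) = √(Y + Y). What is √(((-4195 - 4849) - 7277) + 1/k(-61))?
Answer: √(-242921764 - 122*I*√122)/122 ≈ 0.00035434 - 127.75*I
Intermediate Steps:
k(Y) = √2*√Y (k(Y) = √(2*Y) = √2*√Y)
√(((-4195 - 4849) - 7277) + 1/k(-61)) = √(((-4195 - 4849) - 7277) + 1/(√2*√(-61))) = √((-9044 - 7277) + 1/(√2*(I*√61))) = √(-16321 + 1/(I*√122)) = √(-16321 - I*√122/122)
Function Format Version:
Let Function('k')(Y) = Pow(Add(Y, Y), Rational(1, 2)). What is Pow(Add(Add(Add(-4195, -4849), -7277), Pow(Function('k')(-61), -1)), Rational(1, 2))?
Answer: Mul(Rational(1, 122), Pow(Add(-242921764, Mul(-122, I, Pow(122, Rational(1, 2)))), Rational(1, 2))) ≈ Add(0.00035434, Mul(-127.75, I))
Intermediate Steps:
Function('k')(Y) = Mul(Pow(2, Rational(1, 2)), Pow(Y, Rational(1, 2))) (Function('k')(Y) = Pow(Mul(2, Y), Rational(1, 2)) = Mul(Pow(2, Rational(1, 2)), Pow(Y, Rational(1, 2))))
Pow(Add(Add(Add(-4195, -4849), -7277), Pow(Function('k')(-61), -1)), Rational(1, 2)) = Pow(Add(Add(Add(-4195, -4849), -7277), Pow(Mul(Pow(2, Rational(1, 2)), Pow(-61, Rational(1, 2))), -1)), Rational(1, 2)) = Pow(Add(Add(-9044, -7277), Pow(Mul(Pow(2, Rational(1, 2)), Mul(I, Pow(61, Rational(1, 2)))), -1)), Rational(1, 2)) = Pow(Add(-16321, Pow(Mul(I, Pow(122, Rational(1, 2))), -1)), Rational(1, 2)) = Pow(Add(-16321, Mul(Rational(-1, 122), I, Pow(122, Rational(1, 2)))), Rational(1, 2))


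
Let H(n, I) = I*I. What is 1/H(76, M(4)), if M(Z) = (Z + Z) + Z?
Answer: 1/144 ≈ 0.0069444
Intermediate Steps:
M(Z) = 3*Z (M(Z) = 2*Z + Z = 3*Z)
H(n, I) = I²
1/H(76, M(4)) = 1/((3*4)²) = 1/(12²) = 1/144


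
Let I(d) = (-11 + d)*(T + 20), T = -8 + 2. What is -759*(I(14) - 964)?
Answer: 699798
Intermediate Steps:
T = -6
I(d) = -154 + 14*d (I(d) = (-11 + d)*(-6 + 20) = (-11 + d)*14 = -154 + 14*d)
-759*(I(14) - 964) = -759*((-154 + 14*14) - 964) = -759*((-154 + 196) - 964) = -759*(42 - 964) = -759*(-922) = 699798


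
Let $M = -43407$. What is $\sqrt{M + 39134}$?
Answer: $i \sqrt{4273} \approx 65.368 i$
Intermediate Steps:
$\sqrt{M + 39134} = \sqrt{-43407 + 39134} = \sqrt{-4273} = i \sqrt{4273}$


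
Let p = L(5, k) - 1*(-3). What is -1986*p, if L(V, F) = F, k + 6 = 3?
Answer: 0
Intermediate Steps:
k = -3 (k = -6 + 3 = -3)
p = 0 (p = -3 - 1*(-3) = -3 + 3 = 0)
-1986*p = -1986*0 = 0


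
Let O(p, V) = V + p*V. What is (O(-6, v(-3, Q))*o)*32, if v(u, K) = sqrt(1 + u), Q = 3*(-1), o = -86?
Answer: 13760*I*sqrt(2) ≈ 19460.0*I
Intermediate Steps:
Q = -3
O(p, V) = V + V*p
(O(-6, v(-3, Q))*o)*32 = ((sqrt(1 - 3)*(1 - 6))*(-86))*32 = ((sqrt(-2)*(-5))*(-86))*32 = (((I*sqrt(2))*(-5))*(-86))*32 = (-5*I*sqrt(2)*(-86))*32 = (430*I*sqrt(2))*32 = 13760*I*sqrt(2)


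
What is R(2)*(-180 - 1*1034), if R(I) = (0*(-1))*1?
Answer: 0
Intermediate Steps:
R(I) = 0 (R(I) = 0*1 = 0)
R(2)*(-180 - 1*1034) = 0*(-180 - 1*1034) = 0*(-180 - 1034) = 0*(-1214) = 0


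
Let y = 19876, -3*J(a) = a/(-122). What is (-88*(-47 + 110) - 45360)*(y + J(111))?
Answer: -61718783868/61 ≈ -1.0118e+9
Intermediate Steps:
J(a) = a/366 (J(a) = -a/(3*(-122)) = -a*(-1)/(3*122) = -(-1)*a/366 = a/366)
(-88*(-47 + 110) - 45360)*(y + J(111)) = (-88*(-47 + 110) - 45360)*(19876 + (1/366)*111) = (-88*63 - 45360)*(19876 + 37/122) = (-5544 - 45360)*(2424909/122) = -50904*2424909/122 = -61718783868/61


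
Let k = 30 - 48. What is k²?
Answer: 324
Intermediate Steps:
k = -18
k² = (-18)² = 324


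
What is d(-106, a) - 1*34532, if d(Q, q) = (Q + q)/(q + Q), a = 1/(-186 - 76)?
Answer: -34531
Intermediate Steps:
a = -1/262 (a = 1/(-262) = -1/262 ≈ -0.0038168)
d(Q, q) = 1 (d(Q, q) = (Q + q)/(Q + q) = 1)
d(-106, a) - 1*34532 = 1 - 1*34532 = 1 - 34532 = -34531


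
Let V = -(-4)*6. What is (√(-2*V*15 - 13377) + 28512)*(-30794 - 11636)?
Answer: -1209764160 - 42430*I*√14097 ≈ -1.2098e+9 - 5.0377e+6*I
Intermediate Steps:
V = 24 (V = -4*(-6) = 24)
(√(-2*V*15 - 13377) + 28512)*(-30794 - 11636) = (√(-2*24*15 - 13377) + 28512)*(-30794 - 11636) = (√(-48*15 - 13377) + 28512)*(-42430) = (√(-720 - 13377) + 28512)*(-42430) = (√(-14097) + 28512)*(-42430) = (I*√14097 + 28512)*(-42430) = (28512 + I*√14097)*(-42430) = -1209764160 - 42430*I*√14097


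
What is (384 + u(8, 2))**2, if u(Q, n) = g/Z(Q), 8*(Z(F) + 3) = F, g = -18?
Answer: 154449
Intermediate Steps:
Z(F) = -3 + F/8
u(Q, n) = -18/(-3 + Q/8)
(384 + u(8, 2))**2 = (384 - 144/(-24 + 8))**2 = (384 - 144/(-16))**2 = (384 - 144*(-1/16))**2 = (384 + 9)**2 = 393**2 = 154449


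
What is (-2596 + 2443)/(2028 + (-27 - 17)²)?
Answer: -153/3964 ≈ -0.038597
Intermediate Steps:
(-2596 + 2443)/(2028 + (-27 - 17)²) = -153/(2028 + (-44)²) = -153/(2028 + 1936) = -153/3964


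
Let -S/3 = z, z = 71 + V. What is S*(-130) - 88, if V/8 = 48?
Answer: 177362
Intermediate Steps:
V = 384 (V = 8*48 = 384)
z = 455 (z = 71 + 384 = 455)
S = -1365 (S = -3*455 = -1365)
S*(-130) - 88 = -1365*(-130) - 88 = 177450 - 88 = 177362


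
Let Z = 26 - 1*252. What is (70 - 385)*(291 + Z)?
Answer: -20475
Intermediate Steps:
Z = -226 (Z = 26 - 252 = -226)
(70 - 385)*(291 + Z) = (70 - 385)*(291 - 226) = -315*65 = -20475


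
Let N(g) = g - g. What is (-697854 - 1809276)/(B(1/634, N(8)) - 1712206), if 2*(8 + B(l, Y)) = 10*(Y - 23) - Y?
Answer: 2507130/1712329 ≈ 1.4642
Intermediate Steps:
N(g) = 0
B(l, Y) = -123 + 9*Y/2 (B(l, Y) = -8 + (10*(Y - 23) - Y)/2 = -8 + (10*(-23 + Y) - Y)/2 = -8 + ((-230 + 10*Y) - Y)/2 = -8 + (-230 + 9*Y)/2 = -8 + (-115 + 9*Y/2) = -123 + 9*Y/2)
(-697854 - 1809276)/(B(1/634, N(8)) - 1712206) = (-697854 - 1809276)/((-123 + (9/2)*0) - 1712206) = -2507130/((-123 + 0) - 1712206) = -2507130/(-123 - 1712206) = -2507130/(-1712329) = -2507130*(-1/1712329) = 2507130/1712329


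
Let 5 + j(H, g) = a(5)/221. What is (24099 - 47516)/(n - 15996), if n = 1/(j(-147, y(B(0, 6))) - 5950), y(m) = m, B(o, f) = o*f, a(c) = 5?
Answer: 30817942850/21051536021 ≈ 1.4639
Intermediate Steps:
B(o, f) = f*o
j(H, g) = -1100/221 (j(H, g) = -5 + 5/221 = -1100/221)
n = -221/1316050 (n = 1/(-1100/221 - 5950) = 1/(-1316050/221) = -221/1316050 ≈ -0.00016793)
(24099 - 47516)/(n - 15996) = (24099 - 47516)/(-221/1316050 - 15996) = -23417/(-21051536021/1316050) = -23417*(-1316050/21051536021) = 30817942850/21051536021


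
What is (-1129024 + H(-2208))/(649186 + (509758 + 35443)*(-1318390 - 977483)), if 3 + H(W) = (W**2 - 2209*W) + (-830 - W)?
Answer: -8625087/1251711606287 ≈ -6.8906e-6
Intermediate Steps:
H(W) = -833 + W**2 - 2210*W (H(W) = -3 + ((W**2 - 2209*W) + (-830 - W)) = -3 + (-830 + W**2 - 2210*W) = -833 + W**2 - 2210*W)
(-1129024 + H(-2208))/(649186 + (509758 + 35443)*(-1318390 - 977483)) = (-1129024 + (-833 + (-2208)**2 - 2210*(-2208)))/(649186 + (509758 + 35443)*(-1318390 - 977483)) = (-1129024 + (-833 + 4875264 + 4879680))/(649186 + 545201*(-2295873)) = (-1129024 + 9754111)/(649186 - 1251712255473) = 8625087/(-1251711606287) = 8625087*(-1/1251711606287) = -8625087/1251711606287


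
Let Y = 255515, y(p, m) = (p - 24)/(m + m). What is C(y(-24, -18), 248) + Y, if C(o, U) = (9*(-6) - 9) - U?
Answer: 255204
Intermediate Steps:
y(p, m) = (-24 + p)/(2*m) (y(p, m) = (-24 + p)/((2*m)) = (-24 + p)*(1/(2*m)) = (-24 + p)/(2*m))
C(o, U) = -63 - U (C(o, U) = (-54 - 9) - U = -63 - U)
C(y(-24, -18), 248) + Y = (-63 - 1*248) + 255515 = (-63 - 248) + 255515 = -311 + 255515 = 255204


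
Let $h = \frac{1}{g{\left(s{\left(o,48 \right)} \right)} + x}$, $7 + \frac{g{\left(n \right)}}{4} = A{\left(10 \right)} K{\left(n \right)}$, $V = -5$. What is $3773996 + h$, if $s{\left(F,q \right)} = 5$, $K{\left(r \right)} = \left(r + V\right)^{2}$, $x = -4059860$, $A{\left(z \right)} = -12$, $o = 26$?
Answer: $\frac{15322001072447}{4059888} \approx 3.774 \cdot 10^{6}$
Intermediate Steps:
$K{\left(r \right)} = \left(-5 + r\right)^{2}$ ($K{\left(r \right)} = \left(r - 5\right)^{2} = \left(-5 + r\right)^{2}$)
$g{\left(n \right)} = -28 - 48 \left(-5 + n\right)^{2}$ ($g{\left(n \right)} = -28 + 4 \left(- 12 \left(-5 + n\right)^{2}\right) = -28 - 48 \left(-5 + n\right)^{2}$)
$h = - \frac{1}{4059888}$ ($h = \frac{1}{\left(-1228 - 48 \cdot 5^{2} + 480 \cdot 5\right) - 4059860} = \frac{1}{\left(-1228 - 1200 + 2400\right) - 4059860} = \frac{1}{-28 - 4059860} = \frac{1}{-4059888} = - \frac{1}{4059888} \approx -2.4631 \cdot 10^{-7}$)
$3773996 + h = 3773996 - \frac{1}{4059888} = \frac{15322001072447}{4059888}$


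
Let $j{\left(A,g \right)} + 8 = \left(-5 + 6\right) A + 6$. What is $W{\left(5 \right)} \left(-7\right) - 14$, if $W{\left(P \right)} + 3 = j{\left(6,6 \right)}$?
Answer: $-21$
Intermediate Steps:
$j{\left(A,g \right)} = -2 + A$ ($j{\left(A,g \right)} = -8 + \left(\left(-5 + 6\right) A + 6\right) = -8 + \left(1 A + 6\right) = -8 + \left(A + 6\right) = -8 + \left(6 + A\right) = -2 + A$)
$W{\left(P \right)} = 1$ ($W{\left(P \right)} = -3 + \left(-2 + 6\right) = -3 + 4 = 1$)
$W{\left(5 \right)} \left(-7\right) - 14 = 1 \left(-7\right) - 14 = -7 - 14 = -21$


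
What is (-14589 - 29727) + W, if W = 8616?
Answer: -35700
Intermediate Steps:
(-14589 - 29727) + W = (-14589 - 29727) + 8616 = -44316 + 8616 = -35700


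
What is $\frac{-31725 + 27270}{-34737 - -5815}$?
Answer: $\frac{4455}{28922} \approx 0.15404$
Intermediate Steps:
$\frac{-31725 + 27270}{-34737 - -5815} = - \frac{4455}{-34737 + 5815} = - \frac{4455}{-28922} = \left(-4455\right) \left(- \frac{1}{28922}\right) = \frac{4455}{28922}$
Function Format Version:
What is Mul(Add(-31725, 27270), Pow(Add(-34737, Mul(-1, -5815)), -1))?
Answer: Rational(4455, 28922) ≈ 0.15404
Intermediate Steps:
Mul(Add(-31725, 27270), Pow(Add(-34737, Mul(-1, -5815)), -1)) = Mul(-4455, Pow(Add(-34737, 5815), -1)) = Mul(-4455, Pow(-28922, -1)) = Mul(-4455, Rational(-1, 28922)) = Rational(4455, 28922)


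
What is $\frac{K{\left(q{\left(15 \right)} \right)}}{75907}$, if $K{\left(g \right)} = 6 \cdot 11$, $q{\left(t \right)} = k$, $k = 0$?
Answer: $\frac{66}{75907} \approx 0.00086948$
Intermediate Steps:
$q{\left(t \right)} = 0$
$K{\left(g \right)} = 66$
$\frac{K{\left(q{\left(15 \right)} \right)}}{75907} = \frac{66}{75907}$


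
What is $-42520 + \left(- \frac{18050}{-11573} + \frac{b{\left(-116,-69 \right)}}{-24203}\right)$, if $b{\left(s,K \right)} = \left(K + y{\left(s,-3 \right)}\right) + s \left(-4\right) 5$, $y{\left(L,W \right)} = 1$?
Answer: $- \frac{11909497282126}{280101319} \approx -42519.0$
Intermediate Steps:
$b{\left(s,K \right)} = 1 + K - 20 s$ ($b{\left(s,K \right)} = \left(K + 1\right) + s \left(-4\right) 5 = \left(1 + K\right) + - 4 s 5 = \left(1 + K\right) - 20 s = 1 + K - 20 s$)
$-42520 + \left(- \frac{18050}{-11573} + \frac{b{\left(-116,-69 \right)}}{-24203}\right) = -42520 + \left(- \frac{18050}{-11573} + \frac{1 - 69 - -2320}{-24203}\right) = -42520 + \left(\left(-18050\right) \left(- \frac{1}{11573}\right) + \left(1 - 69 + 2320\right) \left(- \frac{1}{24203}\right)\right) = -42520 + \left(\frac{18050}{11573} + 2252 \left(- \frac{1}{24203}\right)\right) = -42520 + \left(\frac{18050}{11573} - \frac{2252}{24203}\right) = -42520 + \frac{410801754}{280101319} = - \frac{11909497282126}{280101319}$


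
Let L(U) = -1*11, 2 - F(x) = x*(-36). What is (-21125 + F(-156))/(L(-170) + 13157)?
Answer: -8913/4382 ≈ -2.0340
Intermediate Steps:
F(x) = 2 + 36*x (F(x) = 2 - x*(-36) = 2 - (-36)*x = 2 + 36*x)
L(U) = -11
(-21125 + F(-156))/(L(-170) + 13157) = (-21125 + (2 + 36*(-156)))/(-11 + 13157) = (-21125 + (2 - 5616))/13146 = (-21125 - 5614)*(1/13146) = -26739*1/13146 = -8913/4382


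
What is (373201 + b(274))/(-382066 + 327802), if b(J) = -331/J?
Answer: -34085581/4956112 ≈ -6.8775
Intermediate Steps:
(373201 + b(274))/(-382066 + 327802) = (373201 - 331/274)/(-382066 + 327802) = (373201 - 331*1/274)/(-54264) = (373201 - 331/274)*(-1/54264) = (102256743/274)*(-1/54264) = -34085581/4956112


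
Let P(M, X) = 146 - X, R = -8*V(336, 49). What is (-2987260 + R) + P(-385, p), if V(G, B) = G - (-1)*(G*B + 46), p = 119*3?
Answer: -3122239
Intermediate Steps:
p = 357
V(G, B) = 46 + G + B*G (V(G, B) = G - (-1)*(B*G + 46) = G - (-1)*(46 + B*G) = G - (-46 - B*G) = G + (46 + B*G) = 46 + G + B*G)
R = -134768 (R = -8*(46 + 336 + 49*336) = -8*(46 + 336 + 16464) = -8*16846 = -134768)
(-2987260 + R) + P(-385, p) = (-2987260 - 134768) + (146 - 1*357) = -3122028 + (146 - 357) = -3122028 - 211 = -3122239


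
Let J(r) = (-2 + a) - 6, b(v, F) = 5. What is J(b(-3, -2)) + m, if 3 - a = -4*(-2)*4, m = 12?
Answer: -25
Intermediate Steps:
a = -29 (a = 3 - (-4*(-2))*4 = 3 - 8*4 = 3 - 1*32 = 3 - 32 = -29)
J(r) = -37 (J(r) = (-2 - 29) - 6 = -31 - 6 = -37)
J(b(-3, -2)) + m = -37 + 12 = -25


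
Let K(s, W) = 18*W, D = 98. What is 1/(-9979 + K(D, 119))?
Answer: -1/7837 ≈ -0.00012760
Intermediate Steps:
1/(-9979 + K(D, 119)) = 1/(-9979 + 18*119) = 1/(-9979 + 2142) = 1/(-7837) = -1/7837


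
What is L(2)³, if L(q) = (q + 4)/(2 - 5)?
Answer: -8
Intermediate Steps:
L(q) = -4/3 - q/3 (L(q) = (4 + q)/(-3) = (4 + q)*(-⅓) = -4/3 - q/3)
L(2)³ = (-4/3 - ⅓*2)³ = (-4/3 - ⅔)³ = (-2)³ = -8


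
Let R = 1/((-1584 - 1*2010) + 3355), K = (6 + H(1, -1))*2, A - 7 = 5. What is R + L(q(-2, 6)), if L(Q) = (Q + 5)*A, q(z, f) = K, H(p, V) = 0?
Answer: 48755/239 ≈ 204.00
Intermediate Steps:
A = 12 (A = 7 + 5 = 12)
K = 12 (K = (6 + 0)*2 = 6*2 = 12)
q(z, f) = 12
L(Q) = 60 + 12*Q (L(Q) = (Q + 5)*12 = (5 + Q)*12 = 60 + 12*Q)
R = -1/239 (R = 1/((-1584 - 2010) + 3355) = 1/(-3594 + 3355) = 1/(-239) = -1/239 ≈ -0.0041841)
R + L(q(-2, 6)) = -1/239 + (60 + 12*12) = -1/239 + (60 + 144) = -1/239 + 204 = 48755/239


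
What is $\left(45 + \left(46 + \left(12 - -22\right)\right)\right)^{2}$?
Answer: $15625$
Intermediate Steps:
$\left(45 + \left(46 + \left(12 - -22\right)\right)\right)^{2} = \left(45 + \left(46 + \left(12 + 22\right)\right)\right)^{2} = \left(45 + \left(46 + 34\right)\right)^{2} = \left(45 + 80\right)^{2} = 125^{2} = 15625$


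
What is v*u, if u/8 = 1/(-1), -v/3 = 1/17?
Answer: 24/17 ≈ 1.4118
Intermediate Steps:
v = -3/17 ≈ -0.17647
u = -8 (u = 8/(-1) = 8*(-1) = -8)
v*u = -3/17*(-8) = 24/17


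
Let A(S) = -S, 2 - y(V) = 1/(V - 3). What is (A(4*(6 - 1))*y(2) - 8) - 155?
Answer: -223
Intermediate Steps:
y(V) = 2 - 1/(-3 + V) (y(V) = 2 - 1/(V - 3) = 2 - 1/(-3 + V))
(A(4*(6 - 1))*y(2) - 8) - 155 = ((-4*(6 - 1))*((-7 + 2*2)/(-3 + 2)) - 8) - 155 = ((-4*5)*((-7 + 4)/(-1)) - 8) - 155 = ((-1*20)*(-1*(-3)) - 8) - 155 = (-20*3 - 8) - 155 = (-60 - 8) - 155 = -68 - 155 = -223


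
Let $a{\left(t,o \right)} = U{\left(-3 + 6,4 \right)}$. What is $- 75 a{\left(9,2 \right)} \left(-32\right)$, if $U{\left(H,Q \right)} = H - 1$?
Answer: $4800$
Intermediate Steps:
$U{\left(H,Q \right)} = -1 + H$ ($U{\left(H,Q \right)} = H - 1 = -1 + H$)
$a{\left(t,o \right)} = 2$ ($a{\left(t,o \right)} = -1 + \left(-3 + 6\right) = -1 + 3 = 2$)
$- 75 a{\left(9,2 \right)} \left(-32\right) = \left(-75\right) 2 \left(-32\right) = \left(-150\right) \left(-32\right) = 4800$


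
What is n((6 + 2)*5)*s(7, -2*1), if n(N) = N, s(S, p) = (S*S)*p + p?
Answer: -4000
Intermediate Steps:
s(S, p) = p + p*S**2 (s(S, p) = S**2*p + p = p*S**2 + p = p + p*S**2)
n((6 + 2)*5)*s(7, -2*1) = ((6 + 2)*5)*((-2*1)*(1 + 7**2)) = (8*5)*(-2*(1 + 49)) = 40*(-2*50) = 40*(-100) = -4000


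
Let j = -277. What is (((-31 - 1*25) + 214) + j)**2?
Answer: 14161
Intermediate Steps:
(((-31 - 1*25) + 214) + j)**2 = (((-31 - 1*25) + 214) - 277)**2 = (((-31 - 25) + 214) - 277)**2 = ((-56 + 214) - 277)**2 = (158 - 277)**2 = (-119)**2 = 14161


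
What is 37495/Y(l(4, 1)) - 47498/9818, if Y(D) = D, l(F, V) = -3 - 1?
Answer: -184157951/19636 ≈ -9378.6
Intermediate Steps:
l(F, V) = -4
37495/Y(l(4, 1)) - 47498/9818 = 37495/(-4) - 47498/9818 = 37495*(-¼) - 47498*1/9818 = -37495/4 - 23749/4909 = -184157951/19636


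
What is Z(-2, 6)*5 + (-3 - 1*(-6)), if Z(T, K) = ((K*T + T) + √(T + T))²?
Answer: 963 - 280*I ≈ 963.0 - 280.0*I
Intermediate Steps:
Z(T, K) = (T + K*T + √2*√T)² (Z(T, K) = ((T + K*T) + √(2*T))² = ((T + K*T) + √2*√T)² = (T + K*T + √2*√T)²)
Z(-2, 6)*5 + (-3 - 1*(-6)) = (-2 + 6*(-2) + √2*√(-2))²*5 + (-3 - 1*(-6)) = (-2 - 12 + √2*(I*√2))²*5 + (-3 + 6) = (-2 - 12 + 2*I)²*5 + 3 = (-14 + 2*I)²*5 + 3 = 5*(-14 + 2*I)² + 3 = 3 + 5*(-14 + 2*I)²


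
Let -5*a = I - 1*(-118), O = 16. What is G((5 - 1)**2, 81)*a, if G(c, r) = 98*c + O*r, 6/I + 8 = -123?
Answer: -44254528/655 ≈ -67564.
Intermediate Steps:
I = -6/131 (I = 6/(-8 - 123) = 6/(-131) = 6*(-1/131) = -6/131 ≈ -0.045802)
G(c, r) = 16*r + 98*c (G(c, r) = 98*c + 16*r = 16*r + 98*c)
a = -15452/655 (a = -(-6/131 - 1*(-118))/5 = -(-6/131 + 118)/5 = -1/5*15452/131 = -15452/655 ≈ -23.591)
G((5 - 1)**2, 81)*a = (16*81 + 98*(5 - 1)**2)*(-15452/655) = (1296 + 98*4**2)*(-15452/655) = (1296 + 98*16)*(-15452/655) = (1296 + 1568)*(-15452/655) = 2864*(-15452/655) = -44254528/655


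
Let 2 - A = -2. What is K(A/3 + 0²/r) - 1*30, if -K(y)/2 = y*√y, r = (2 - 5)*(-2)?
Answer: -30 - 16*√3/9 ≈ -33.079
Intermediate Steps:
A = 4 (A = 2 - 1*(-2) = 2 + 2 = 4)
r = 6 (r = -3*(-2) = 6)
K(y) = -2*y^(3/2) (K(y) = -2*y*√y = -2*y^(3/2))
K(A/3 + 0²/r) - 1*30 = -2*(4/3 + 0²/6)^(3/2) - 1*30 = -2*(4*(⅓) + 0*(⅙))^(3/2) - 30 = -2*(4/3 + 0)^(3/2) - 30 = -16*√3/9 - 30 = -30 - 16*√3/9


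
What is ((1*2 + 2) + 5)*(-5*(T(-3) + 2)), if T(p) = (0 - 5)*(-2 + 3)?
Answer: 135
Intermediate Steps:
T(p) = -5 (T(p) = -5*1 = -5)
((1*2 + 2) + 5)*(-5*(T(-3) + 2)) = ((1*2 + 2) + 5)*(-5*(-5 + 2)) = ((2 + 2) + 5)*(-5*(-3)) = (4 + 5)*15 = 9*15 = 135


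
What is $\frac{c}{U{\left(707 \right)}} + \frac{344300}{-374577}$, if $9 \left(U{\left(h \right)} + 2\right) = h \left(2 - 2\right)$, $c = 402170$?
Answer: $- \frac{75322160345}{374577} \approx -2.0109 \cdot 10^{5}$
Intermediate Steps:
$U{\left(h \right)} = -2$ ($U{\left(h \right)} = -2 + \frac{h \left(2 - 2\right)}{9} = -2 + \frac{h 0}{9} = -2 + \frac{1}{9} \cdot 0 = -2 + 0 = -2$)
$\frac{c}{U{\left(707 \right)}} + \frac{344300}{-374577} = \frac{402170}{-2} + \frac{344300}{-374577} = 402170 \left(- \frac{1}{2}\right) + 344300 \left(- \frac{1}{374577}\right) = -201085 - \frac{344300}{374577} = - \frac{75322160345}{374577}$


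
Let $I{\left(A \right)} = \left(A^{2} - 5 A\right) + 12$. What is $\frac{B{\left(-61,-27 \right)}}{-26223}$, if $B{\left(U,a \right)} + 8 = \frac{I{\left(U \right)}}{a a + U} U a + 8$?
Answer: $- \frac{1108431}{2919494} \approx -0.37967$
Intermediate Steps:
$I{\left(A \right)} = 12 + A^{2} - 5 A$
$B{\left(U,a \right)} = \frac{U a \left(12 + U^{2} - 5 U\right)}{U + a^{2}}$ ($B{\left(U,a \right)} = -8 + \left(\frac{12 + U^{2} - 5 U}{a a + U} U a + 8\right) = -8 + \left(\frac{12 + U^{2} - 5 U}{a^{2} + U} U a + 8\right) = -8 + \left(\frac{12 + U^{2} - 5 U}{U + a^{2}} U a + 8\right) = -8 + \left(\frac{U \left(12 + U^{2} - 5 U\right)}{U + a^{2}} a + 8\right) = -8 + \left(\frac{U a \left(12 + U^{2} - 5 U\right)}{U + a^{2}} + 8\right) = -8 + \left(8 + \frac{U a \left(12 + U^{2} - 5 U\right)}{U + a^{2}}\right) = \frac{U a \left(12 + U^{2} - 5 U\right)}{U + a^{2}}$)
$\frac{B{\left(-61,-27 \right)}}{-26223} = \frac{\left(-61\right) \left(-27\right) \frac{1}{-61 + \left(-27\right)^{2}} \left(12 + \left(-61\right)^{2} - -305\right)}{-26223} = \left(-61\right) \left(-27\right) \frac{1}{-61 + 729} \left(12 + 3721 + 305\right) \left(- \frac{1}{26223}\right) = \left(-61\right) \left(-27\right) \frac{1}{668} \cdot 4038 \left(- \frac{1}{26223}\right) = \frac{3325293}{334} \left(- \frac{1}{26223}\right) = - \frac{1108431}{2919494}$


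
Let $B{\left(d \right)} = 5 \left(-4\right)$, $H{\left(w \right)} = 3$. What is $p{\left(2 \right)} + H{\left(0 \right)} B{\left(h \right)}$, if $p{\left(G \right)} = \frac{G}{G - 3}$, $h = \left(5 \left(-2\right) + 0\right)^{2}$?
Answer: $-62$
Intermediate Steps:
$h = 100$ ($h = \left(-10 + 0\right)^{2} = \left(-10\right)^{2} = 100$)
$B{\left(d \right)} = -20$
$p{\left(G \right)} = \frac{G}{-3 + G}$
$p{\left(2 \right)} + H{\left(0 \right)} B{\left(h \right)} = \frac{2}{-3 + 2} + 3 \left(-20\right) = \frac{2}{-1} - 60 = 2 \left(-1\right) - 60 = -2 - 60 = -62$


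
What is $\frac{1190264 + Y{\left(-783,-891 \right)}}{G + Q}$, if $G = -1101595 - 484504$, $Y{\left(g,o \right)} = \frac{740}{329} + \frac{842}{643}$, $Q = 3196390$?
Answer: $\frac{251797531246}{340652230177} \approx 0.73916$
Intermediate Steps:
$Y{\left(g,o \right)} = \frac{752838}{211547}$ ($Y{\left(g,o \right)} = 740 \cdot \frac{1}{329} + 842 \cdot \frac{1}{643} = \frac{740}{329} + \frac{842}{643} = \frac{752838}{211547}$)
$G = -1586099$
$\frac{1190264 + Y{\left(-783,-891 \right)}}{G + Q} = \frac{1190264 + \frac{752838}{211547}}{-1586099 + 3196390} = \frac{251797531246}{211547 \cdot 1610291} = \frac{251797531246}{211547} \cdot \frac{1}{1610291} = \frac{251797531246}{340652230177}$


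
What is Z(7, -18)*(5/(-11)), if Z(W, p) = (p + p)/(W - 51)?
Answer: -45/121 ≈ -0.37190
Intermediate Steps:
Z(W, p) = 2*p/(-51 + W) (Z(W, p) = (2*p)/(-51 + W) = 2*p/(-51 + W))
Z(7, -18)*(5/(-11)) = (2*(-18)/(-51 + 7))*(5/(-11)) = (2*(-18)/(-44))*(5*(-1/11)) = (2*(-18)*(-1/44))*(-5/11) = (9/11)*(-5/11) = -45/121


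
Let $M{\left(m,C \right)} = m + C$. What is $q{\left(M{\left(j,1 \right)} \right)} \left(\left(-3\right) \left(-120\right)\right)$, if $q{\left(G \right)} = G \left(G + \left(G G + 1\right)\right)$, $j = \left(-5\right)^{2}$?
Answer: $6580080$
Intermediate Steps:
$j = 25$
$M{\left(m,C \right)} = C + m$
$q{\left(G \right)} = G \left(1 + G + G^{2}\right)$ ($q{\left(G \right)} = G \left(G + \left(G^{2} + 1\right)\right) = G \left(G + \left(1 + G^{2}\right)\right) = G \left(1 + G + G^{2}\right)$)
$q{\left(M{\left(j,1 \right)} \right)} \left(\left(-3\right) \left(-120\right)\right) = \left(1 + 25\right) \left(1 + \left(1 + 25\right) + \left(1 + 25\right)^{2}\right) \left(\left(-3\right) \left(-120\right)\right) = 26 \left(1 + 26 + 26^{2}\right) 360 = 26 \left(1 + 26 + 676\right) 360 = 26 \cdot 703 \cdot 360 = 18278 \cdot 360 = 6580080$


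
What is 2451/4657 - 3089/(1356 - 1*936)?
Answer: -13356053/1955940 ≈ -6.8285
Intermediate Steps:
2451/4657 - 3089/(1356 - 1*936) = 2451*(1/4657) - 3089/(1356 - 936) = 2451/4657 - 3089/420 = -13356053/1955940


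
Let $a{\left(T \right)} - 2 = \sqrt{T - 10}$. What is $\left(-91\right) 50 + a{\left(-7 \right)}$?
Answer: $-4548 + i \sqrt{17} \approx -4548.0 + 4.1231 i$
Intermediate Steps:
$a{\left(T \right)} = 2 + \sqrt{-10 + T}$ ($a{\left(T \right)} = 2 + \sqrt{T - 10} = 2 + \sqrt{-10 + T}$)
$\left(-91\right) 50 + a{\left(-7 \right)} = \left(-91\right) 50 + \left(2 + \sqrt{-10 - 7}\right) = -4550 + \left(2 + \sqrt{-17}\right) = -4550 + \left(2 + i \sqrt{17}\right) = -4548 + i \sqrt{17}$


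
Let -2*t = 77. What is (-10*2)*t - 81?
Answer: 689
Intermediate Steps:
t = -77/2 (t = -1/2*77 = -77/2 ≈ -38.500)
(-10*2)*t - 81 = -10*2*(-77/2) - 81 = -20*(-77/2) - 81 = 770 - 81 = 689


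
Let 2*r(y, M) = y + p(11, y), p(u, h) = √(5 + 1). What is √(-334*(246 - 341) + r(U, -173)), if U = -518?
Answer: √(125884 + 2*√6)/2 ≈ 177.40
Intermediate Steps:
p(u, h) = √6
r(y, M) = y/2 + √6/2 (r(y, M) = (y + √6)/2 = y/2 + √6/2)
√(-334*(246 - 341) + r(U, -173)) = √(-334*(246 - 341) + ((½)*(-518) + √6/2)) = √(-334*(-95) + (-259 + √6/2)) = √(31730 + (-259 + √6/2)) = √(31471 + √6/2)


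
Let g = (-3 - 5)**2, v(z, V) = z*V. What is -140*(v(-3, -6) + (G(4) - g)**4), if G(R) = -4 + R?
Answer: -2348812760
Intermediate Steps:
v(z, V) = V*z
g = 64 (g = (-8)**2 = 64)
-140*(v(-3, -6) + (G(4) - g)**4) = -140*(-6*(-3) + ((-4 + 4) - 1*64)**4) = -140*(18 + (0 - 64)**4) = -140*(18 + (-64)**4) = -140*(18 + 16777216) = -140*16777234 = -2348812760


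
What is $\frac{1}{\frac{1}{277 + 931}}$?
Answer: $1208$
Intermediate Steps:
$\frac{1}{\frac{1}{277 + 931}} = \frac{1}{\frac{1}{1208}} = 1208$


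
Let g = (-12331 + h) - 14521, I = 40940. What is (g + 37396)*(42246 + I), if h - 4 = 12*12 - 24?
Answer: 887428248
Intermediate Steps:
h = 124 (h = 4 + (12*12 - 24) = 4 + (144 - 24) = 4 + 120 = 124)
g = -26728 (g = (-12331 + 124) - 14521 = -12207 - 14521 = -26728)
(g + 37396)*(42246 + I) = (-26728 + 37396)*(42246 + 40940) = 10668*83186 = 887428248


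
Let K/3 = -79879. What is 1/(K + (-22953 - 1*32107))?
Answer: -1/294697 ≈ -3.3933e-6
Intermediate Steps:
K = -239637 (K = 3*(-79879) = -239637)
1/(K + (-22953 - 1*32107)) = 1/(-239637 + (-22953 - 1*32107)) = 1/(-239637 + (-22953 - 32107)) = 1/(-239637 - 55060) = 1/(-294697) = -1/294697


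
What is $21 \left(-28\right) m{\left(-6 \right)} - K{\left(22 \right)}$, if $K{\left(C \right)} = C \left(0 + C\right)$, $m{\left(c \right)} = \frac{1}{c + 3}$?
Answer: $-288$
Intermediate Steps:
$m{\left(c \right)} = \frac{1}{3 + c}$
$K{\left(C \right)} = C^{2}$ ($K{\left(C \right)} = C C = C^{2}$)
$21 \left(-28\right) m{\left(-6 \right)} - K{\left(22 \right)} = \frac{21 \left(-28\right)}{3 - 6} - 22^{2} = - \frac{588}{-3} - 484 = \left(-588\right) \left(- \frac{1}{3}\right) - 484 = 196 - 484 = -288$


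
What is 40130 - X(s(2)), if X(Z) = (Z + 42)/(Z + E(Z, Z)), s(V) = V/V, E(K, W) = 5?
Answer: 240737/6 ≈ 40123.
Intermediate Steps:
s(V) = 1
X(Z) = (42 + Z)/(5 + Z) (X(Z) = (Z + 42)/(Z + 5) = (42 + Z)/(5 + Z))
40130 - X(s(2)) = 40130 - (42 + 1)/(5 + 1) = 40130 - 43/6 = 240737/6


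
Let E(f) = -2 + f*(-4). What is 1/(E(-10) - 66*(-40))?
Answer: 1/2678 ≈ 0.00037341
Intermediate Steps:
E(f) = -2 - 4*f
1/(E(-10) - 66*(-40)) = 1/((-2 - 4*(-10)) - 66*(-40)) = 1/((-2 + 40) + 2640) = 1/(38 + 2640) = 1/2678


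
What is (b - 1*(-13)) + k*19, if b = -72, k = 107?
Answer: 1974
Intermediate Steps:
(b - 1*(-13)) + k*19 = (-72 - 1*(-13)) + 107*19 = (-72 + 13) + 2033 = -59 + 2033 = 1974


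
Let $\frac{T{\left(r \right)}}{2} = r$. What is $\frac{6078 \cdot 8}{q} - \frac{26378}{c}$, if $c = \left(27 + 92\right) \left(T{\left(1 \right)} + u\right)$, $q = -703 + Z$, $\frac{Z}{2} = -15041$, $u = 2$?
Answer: $- \frac{417595877}{7326830} \approx -56.995$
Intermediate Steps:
$Z = -30082$ ($Z = 2 \left(-15041\right) = -30082$)
$T{\left(r \right)} = 2 r$
$q = -30785$ ($q = -703 - 30082 = -30785$)
$c = 476$ ($c = \left(27 + 92\right) \left(2 \cdot 1 + 2\right) = 119 \left(2 + 2\right) = 119 \cdot 4 = 476$)
$\frac{6078 \cdot 8}{q} - \frac{26378}{c} = \frac{6078 \cdot 8}{-30785} - \frac{26378}{476} = 48624 \left(- \frac{1}{30785}\right) - \frac{13189}{238} = - \frac{48624}{30785} - \frac{13189}{238} = - \frac{417595877}{7326830}$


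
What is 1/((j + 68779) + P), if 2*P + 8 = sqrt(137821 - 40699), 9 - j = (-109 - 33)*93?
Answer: 54660/4481557213 - sqrt(97122)/13444671639 ≈ 1.2173e-5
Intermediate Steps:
j = 13215 (j = 9 - (-109 - 33)*93 = 9 - (-142)*93 = 9 - 1*(-13206) = 9 + 13206 = 13215)
P = -4 + sqrt(97122)/2 (P = -4 + sqrt(137821 - 40699)/2 = -4 + sqrt(97122)/2 ≈ 151.82)
1/((j + 68779) + P) = 1/((13215 + 68779) + (-4 + sqrt(97122)/2)) = 1/(81994 + (-4 + sqrt(97122)/2)) = 1/(81990 + sqrt(97122)/2)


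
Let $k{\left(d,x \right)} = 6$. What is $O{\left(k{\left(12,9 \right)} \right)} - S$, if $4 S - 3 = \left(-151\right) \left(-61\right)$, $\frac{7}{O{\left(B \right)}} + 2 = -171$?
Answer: $- \frac{797025}{346} \approx -2303.5$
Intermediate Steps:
$O{\left(B \right)} = - \frac{7}{173}$ ($O{\left(B \right)} = \frac{7}{-2 - 171} = \frac{7}{-173} = 7 \left(- \frac{1}{173}\right) = - \frac{7}{173}$)
$S = \frac{4607}{2}$ ($S = \frac{3}{4} + \frac{\left(-151\right) \left(-61\right)}{4} = \frac{3}{4} + \frac{1}{4} \cdot 9211 = \frac{3}{4} + \frac{9211}{4} = \frac{4607}{2} \approx 2303.5$)
$O{\left(k{\left(12,9 \right)} \right)} - S = - \frac{7}{173} - \frac{4607}{2} = - \frac{797025}{346}$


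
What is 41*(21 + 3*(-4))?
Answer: 369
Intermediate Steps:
41*(21 + 3*(-4)) = 41*(21 - 12) = 41*9 = 369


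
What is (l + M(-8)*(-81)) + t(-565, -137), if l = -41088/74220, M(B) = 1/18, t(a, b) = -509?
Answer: -6358843/12370 ≈ -514.05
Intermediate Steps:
M(B) = 1/18
l = -3424/6185 (l = -41088*1/74220 = -3424/6185 ≈ -0.55360)
(l + M(-8)*(-81)) + t(-565, -137) = (-3424/6185 + (1/18)*(-81)) - 509 = (-3424/6185 - 9/2) - 509 = -62513/12370 - 509 = -6358843/12370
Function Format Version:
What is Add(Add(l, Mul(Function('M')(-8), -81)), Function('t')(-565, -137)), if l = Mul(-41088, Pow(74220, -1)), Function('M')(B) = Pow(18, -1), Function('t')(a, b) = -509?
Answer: Rational(-6358843, 12370) ≈ -514.05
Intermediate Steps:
Function('M')(B) = Rational(1, 18)
l = Rational(-3424, 6185) (l = Mul(-41088, Rational(1, 74220)) = Rational(-3424, 6185) ≈ -0.55360)
Add(Add(l, Mul(Function('M')(-8), -81)), Function('t')(-565, -137)) = Add(Add(Rational(-3424, 6185), Mul(Rational(1, 18), -81)), -509) = Add(Add(Rational(-3424, 6185), Rational(-9, 2)), -509) = Add(Rational(-62513, 12370), -509) = Rational(-6358843, 12370)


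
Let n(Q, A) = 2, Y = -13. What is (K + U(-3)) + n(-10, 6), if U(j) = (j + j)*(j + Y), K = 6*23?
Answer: 236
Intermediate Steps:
K = 138
U(j) = 2*j*(-13 + j) (U(j) = (j + j)*(j - 13) = (2*j)*(-13 + j) = 2*j*(-13 + j))
(K + U(-3)) + n(-10, 6) = (138 + 2*(-3)*(-13 - 3)) + 2 = (138 + 2*(-3)*(-16)) + 2 = (138 + 96) + 2 = 234 + 2 = 236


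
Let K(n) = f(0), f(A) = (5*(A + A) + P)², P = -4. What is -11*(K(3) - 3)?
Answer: -143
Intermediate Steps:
f(A) = (-4 + 10*A)² (f(A) = (5*(A + A) - 4)² = (5*(2*A) - 4)² = (10*A - 4)² = (-4 + 10*A)²)
K(n) = 16 (K(n) = 4*(-2 + 5*0)² = 4*(-2 + 0)² = 4*(-2)² = 4*4 = 16)
-11*(K(3) - 3) = -11*(16 - 3) = -11*13 = -143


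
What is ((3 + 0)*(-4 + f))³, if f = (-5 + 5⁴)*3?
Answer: 172622610432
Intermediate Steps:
f = 1860 (f = (-5 + 625)*3 = 620*3 = 1860)
((3 + 0)*(-4 + f))³ = ((3 + 0)*(-4 + 1860))³ = (3*1856)³ = 5568³ = 172622610432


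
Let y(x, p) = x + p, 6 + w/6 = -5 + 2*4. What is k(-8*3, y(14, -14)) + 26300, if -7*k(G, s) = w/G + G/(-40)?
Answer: 3681973/140 ≈ 26300.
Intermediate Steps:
w = -18 (w = -36 + 6*(-5 + 2*4) = -36 + 6*(-5 + 8) = -36 + 6*3 = -36 + 18 = -18)
y(x, p) = p + x
k(G, s) = G/280 + 18/(7*G) (k(G, s) = -(-18/G + G/(-40))/7 = -(-18/G + G*(-1/40))/7 = -(-18/G - G/40)/7 = G/280 + 18/(7*G))
k(-8*3, y(14, -14)) + 26300 = (720 + (-8*3)²)/(280*((-8*3))) + 26300 = (1/280)*(720 + (-24)²)/(-24) + 26300 = (1/280)*(-1/24)*(720 + 576) + 26300 = (1/280)*(-1/24)*1296 + 26300 = -27/140 + 26300 = 3681973/140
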